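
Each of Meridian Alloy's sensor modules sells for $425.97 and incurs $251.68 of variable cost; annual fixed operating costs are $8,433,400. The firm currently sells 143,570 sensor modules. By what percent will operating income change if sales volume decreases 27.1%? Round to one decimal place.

Contribution at this volume is 143,570 × $174.29 = $25,022,815.30.
EBIT = $25,022,815.30 − $8,433,400 = $16,589,415.30.
DOL = contribution ÷ EBIT = $25,022,815.30 ÷ $16,589,415.30 = 1.5084.
%ΔEBIT = DOL × %ΔSales = 1.5084 × -27.1% = -40.9%.

-40.9%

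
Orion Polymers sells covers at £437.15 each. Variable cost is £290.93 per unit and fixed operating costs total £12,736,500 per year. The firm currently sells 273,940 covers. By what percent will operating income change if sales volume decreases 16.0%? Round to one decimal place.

Contribution at this volume is 273,940 × £146.22 = £40,055,506.80.
EBIT = £40,055,506.80 − £12,736,500 = £27,319,006.80.
So DOL = total CM / EBIT = £40,055,506.80 / £27,319,006.80 = 1.4662.
Operating income changes by 1.4662 × -16.0% = -23.5%.

-23.5%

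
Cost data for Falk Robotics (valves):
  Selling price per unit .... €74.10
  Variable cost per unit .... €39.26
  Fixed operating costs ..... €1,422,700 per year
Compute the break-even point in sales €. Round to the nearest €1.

Contribution margin per unit = €74.10 − €39.26 = €34.84, a CM ratio of €34.84 ÷ €74.10 = 0.4702.
Break-even sales = FC ÷ CM ratio = €1,422,700 × €74.10 / €34.84 = €3,025,892.

€3,025,892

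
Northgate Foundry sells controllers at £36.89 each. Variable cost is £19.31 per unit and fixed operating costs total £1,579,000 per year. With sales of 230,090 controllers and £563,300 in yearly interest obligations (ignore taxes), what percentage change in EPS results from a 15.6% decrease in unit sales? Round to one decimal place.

Total contribution margin = 230,090 × £17.58 = £4,044,982.20.
Operating income = contribution − fixed costs = £4,044,982.20 − £1,579,000 = £2,465,982.20.
Interest = £563,300.00, so EBIT − I = £1,902,682.20.
DCL = total CM / (EBIT − I) = £4,044,982.20 / £1,902,682.20 = 2.1259.
EPS therefore changes by 2.1259 × (-15.6%) = -33.2%.

-33.2%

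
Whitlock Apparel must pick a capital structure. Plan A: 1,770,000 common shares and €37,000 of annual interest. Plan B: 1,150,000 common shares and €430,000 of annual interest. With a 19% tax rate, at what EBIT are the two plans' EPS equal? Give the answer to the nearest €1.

Set EPS_A = EPS_B: (EBIT − €37,000)(1 − 0.19) ÷ 1,770,000 = (EBIT − €430,000)(1 − 0.19) ÷ 1,150,000.
The (1 − t) factor cancels: (EBIT − 37,000) × 1,150,000 = (EBIT − 430,000) × 1,770,000.
EBIT × (1,770,000 − 1,150,000) = 430,000 × 1,770,000 − 37,000 × 1,150,000 = 718,550,000,000, so EBIT = 718,550,000,000 ÷ 620,000 = 1,158,951.61.

€1,158,952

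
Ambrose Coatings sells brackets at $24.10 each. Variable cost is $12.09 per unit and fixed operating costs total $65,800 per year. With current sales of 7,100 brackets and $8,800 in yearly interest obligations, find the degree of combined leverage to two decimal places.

7.99

Total contribution margin = 7,100 × $12.01 = $85,271.00.
Operating income = contribution − fixed costs = $85,271.00 − $65,800 = $19,471.00. Interest = $8,800.00, so EBIT − I = $10,671.00.
Degree of total leverage = total CM / (EBIT − interest) = $85,271.00 / $10,671.00 = 7.9909.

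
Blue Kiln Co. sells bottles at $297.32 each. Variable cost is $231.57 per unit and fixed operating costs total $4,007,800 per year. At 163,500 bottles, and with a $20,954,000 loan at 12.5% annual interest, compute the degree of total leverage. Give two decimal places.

At 163,500 units, contribution = 163,500 × $65.75 = $10,750,125.00.
EBIT = $10,750,125.00 − $4,007,800 = $6,742,325.00. Interest = $2,619,250.00, so EBIT − I = $4,123,075.00.
Degree of total leverage = total CM / (EBIT − interest) = $10,750,125.00 / $4,123,075.00 = 2.6073.

2.61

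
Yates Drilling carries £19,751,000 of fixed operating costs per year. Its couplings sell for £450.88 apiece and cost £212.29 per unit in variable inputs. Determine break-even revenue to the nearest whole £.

£37,324,829

CM per unit = £450.88 − £212.29 = £238.59; CM ratio = £238.59 / £450.88 = 0.5292.
Break-even sales = FC ÷ CM ratio = £19,751,000 × £450.88 / £238.59 = £37,324,829.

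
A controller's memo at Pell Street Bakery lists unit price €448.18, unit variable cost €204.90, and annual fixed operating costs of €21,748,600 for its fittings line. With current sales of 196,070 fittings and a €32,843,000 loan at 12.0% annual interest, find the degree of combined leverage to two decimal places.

2.17

Contribution at this volume is 196,070 × €243.28 = €47,699,909.60.
Operating income = contribution − fixed costs = €47,699,909.60 − €21,748,600 = €25,951,309.60. Interest = €3,941,160.00.
DOL = €47,699,909.60 ÷ €25,951,309.60 = 1.8381; DFL = €25,951,309.60 ÷ €22,010,149.60 = 1.1791.
DCL = DOL × DFL = 1.8381 × 1.1791 = 2.1673.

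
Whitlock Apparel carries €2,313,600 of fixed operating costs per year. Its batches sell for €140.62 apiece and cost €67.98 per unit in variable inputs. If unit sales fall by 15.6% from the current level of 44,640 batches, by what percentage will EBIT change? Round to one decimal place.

-54.4%

At 44,640 units, contribution = 44,640 × €72.64 = €3,242,649.60.
Subtracting fixed costs: EBIT = €3,242,649.60 − €2,313,600 = €929,049.60.
DOL = contribution ÷ EBIT = €3,242,649.60 ÷ €929,049.60 = 3.4903.
So EBIT moves 3.4903 × (-15.6%) = -54.4%.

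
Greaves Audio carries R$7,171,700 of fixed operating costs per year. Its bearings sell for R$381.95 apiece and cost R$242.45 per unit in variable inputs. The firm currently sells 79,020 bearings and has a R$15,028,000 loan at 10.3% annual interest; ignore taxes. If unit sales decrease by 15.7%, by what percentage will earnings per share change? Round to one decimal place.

-75.1%

At 79,020 units, contribution = 79,020 × R$139.50 = R$11,023,290.00.
EBIT = R$11,023,290.00 − R$7,171,700 = R$3,851,590.00.
Interest = R$1,547,884.00, so EBIT − I = R$2,303,706.00.
Degree of combined leverage = contribution ÷ (EBIT − I) = R$11,023,290.00 ÷ R$2,303,706.00 = 4.7850.
EPS therefore changes by 4.7850 × (-15.7%) = -75.1%.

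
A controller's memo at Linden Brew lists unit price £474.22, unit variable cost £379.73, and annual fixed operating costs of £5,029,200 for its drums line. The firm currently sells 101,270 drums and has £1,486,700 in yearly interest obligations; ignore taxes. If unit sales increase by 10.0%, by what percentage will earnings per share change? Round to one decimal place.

+31.3%

Total contribution margin = 101,270 × £94.49 = £9,569,002.30.
EBIT = £9,569,002.30 − £5,029,200 = £4,539,802.30.
Interest = £1,486,700.00, so EBIT − I = £3,053,102.30.
DCL = total CM / (EBIT − I) = £9,569,002.30 / £3,053,102.30 = 3.1342.
EPS therefore changes by 3.1342 × (+10.0%) = +31.3%.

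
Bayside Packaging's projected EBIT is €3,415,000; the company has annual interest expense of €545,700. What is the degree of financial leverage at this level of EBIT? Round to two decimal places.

1.19

Annual interest charges come to €545,700.00.
DFL = EBIT ÷ (EBIT − I) = €3,415,000 ÷ (€3,415,000 − €545,700.00) = €3,415,000 ÷ €2,869,300.00 = 1.1902.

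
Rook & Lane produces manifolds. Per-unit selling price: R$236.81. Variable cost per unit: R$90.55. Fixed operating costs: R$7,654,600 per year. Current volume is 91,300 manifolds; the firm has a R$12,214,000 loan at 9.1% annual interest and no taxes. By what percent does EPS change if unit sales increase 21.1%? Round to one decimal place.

+61.4%

Total contribution margin = 91,300 × R$146.26 = R$13,353,538.00.
Subtracting fixed costs: EBIT = R$13,353,538.00 − R$7,654,600 = R$5,698,938.00.
Interest = R$1,111,474.00, so EBIT − I = R$4,587,464.00.
Degree of combined leverage = contribution ÷ (EBIT − I) = R$13,353,538.00 ÷ R$4,587,464.00 = 2.9109.
%ΔEPS = DCL × %ΔSales = 2.9109 × +21.1% = +61.4%.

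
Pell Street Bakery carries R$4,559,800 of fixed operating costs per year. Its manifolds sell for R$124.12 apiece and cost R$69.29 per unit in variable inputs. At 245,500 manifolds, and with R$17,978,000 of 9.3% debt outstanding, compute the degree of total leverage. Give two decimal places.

1.86

At 245,500 units, contribution = 245,500 × R$54.83 = R$13,460,765.00.
Operating income = contribution − fixed costs = R$13,460,765.00 − R$4,559,800 = R$8,900,965.00. Interest = R$1,671,954.00, so EBIT − I = R$7,229,011.00.
Degree of total leverage = total CM / (EBIT − interest) = R$13,460,765.00 / R$7,229,011.00 = 1.8620.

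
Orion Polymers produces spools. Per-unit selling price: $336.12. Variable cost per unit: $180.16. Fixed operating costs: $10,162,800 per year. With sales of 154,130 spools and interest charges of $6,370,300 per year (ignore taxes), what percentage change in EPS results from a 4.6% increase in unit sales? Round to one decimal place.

+14.7%

At 154,130 units, contribution = 154,130 × $155.96 = $24,038,114.80.
Operating income = contribution − fixed costs = $24,038,114.80 − $10,162,800 = $13,875,314.80.
After interest of $6,370,300.00, pre-tax earnings = $7,505,014.80.
DCL = total CM / (EBIT − I) = $24,038,114.80 / $7,505,014.80 = 3.2029.
%ΔEPS = DCL × %ΔSales = 3.2029 × +4.6% = +14.7%.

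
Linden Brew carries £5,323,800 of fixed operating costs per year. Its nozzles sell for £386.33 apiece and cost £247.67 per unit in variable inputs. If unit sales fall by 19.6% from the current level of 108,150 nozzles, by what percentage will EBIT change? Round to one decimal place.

Total contribution margin = 108,150 × £138.66 = £14,996,079.00.
EBIT = £14,996,079.00 − £5,323,800 = £9,672,279.00.
So DOL = total CM / EBIT = £14,996,079.00 / £9,672,279.00 = 1.5504.
So EBIT moves 1.5504 × (-19.6%) = -30.4%.

-30.4%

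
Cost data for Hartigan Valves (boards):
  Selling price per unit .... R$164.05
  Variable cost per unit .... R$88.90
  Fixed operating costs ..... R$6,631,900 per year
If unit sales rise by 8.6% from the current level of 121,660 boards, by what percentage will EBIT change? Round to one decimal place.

At 121,660 units, contribution = 121,660 × R$75.15 = R$9,142,749.00.
Operating income = contribution − fixed costs = R$9,142,749.00 − R$6,631,900 = R$2,510,849.00.
So DOL = total CM / EBIT = R$9,142,749.00 / R$2,510,849.00 = 3.6413.
Operating income changes by 3.6413 × +8.6% = +31.3%.

+31.3%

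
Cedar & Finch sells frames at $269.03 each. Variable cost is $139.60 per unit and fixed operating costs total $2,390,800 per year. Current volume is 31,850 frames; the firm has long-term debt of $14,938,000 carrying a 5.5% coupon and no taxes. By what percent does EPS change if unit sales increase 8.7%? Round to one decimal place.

At 31,850 units, contribution = 31,850 × $129.43 = $4,122,345.50.
Subtracting fixed costs: EBIT = $4,122,345.50 − $2,390,800 = $1,731,545.50.
After interest of $821,590.00, pre-tax earnings = $909,955.50.
DCL = total CM / (EBIT − I) = $4,122,345.50 / $909,955.50 = 4.5303.
EPS therefore changes by 4.5303 × (+8.7%) = +39.4%.

+39.4%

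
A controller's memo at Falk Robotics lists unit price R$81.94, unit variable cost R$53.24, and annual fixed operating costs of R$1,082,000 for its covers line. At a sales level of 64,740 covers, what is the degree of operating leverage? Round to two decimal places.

2.39

Contribution at this volume is 64,740 × R$28.70 = R$1,858,038.00.
Subtracting fixed costs: EBIT = R$1,858,038.00 − R$1,082,000 = R$776,038.00.
Degree of operating leverage = R$1,858,038.00 / R$776,038.00 = 2.3943.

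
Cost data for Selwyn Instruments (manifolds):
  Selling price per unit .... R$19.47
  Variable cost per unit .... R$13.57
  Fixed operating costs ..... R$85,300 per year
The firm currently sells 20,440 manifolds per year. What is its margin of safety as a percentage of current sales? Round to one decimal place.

29.3%

Unit CM = price − variable cost = R$19.47 − R$13.57 = R$5.90. Break-even units = R$85,300 ÷ R$5.90 = 14,457.63; break-even revenue = 14,457.63 × R$19.47 = R$281,490.00.
Current sales = 20,440 × R$19.47 = R$397,966.80.
Margin of safety = (R$397,966.80 − R$281,490.00) ÷ R$397,966.80 = 29.3%.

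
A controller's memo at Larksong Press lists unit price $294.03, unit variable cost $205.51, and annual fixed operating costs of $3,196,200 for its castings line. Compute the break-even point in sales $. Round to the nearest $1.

CM per unit = $294.03 − $205.51 = $88.52; CM ratio = $88.52 / $294.03 = 0.3011.
Break-even revenue = fixed costs × price ÷ CM = $3,196,200 × $294.03 ÷ $88.52 = $10,616,569.

$10,616,569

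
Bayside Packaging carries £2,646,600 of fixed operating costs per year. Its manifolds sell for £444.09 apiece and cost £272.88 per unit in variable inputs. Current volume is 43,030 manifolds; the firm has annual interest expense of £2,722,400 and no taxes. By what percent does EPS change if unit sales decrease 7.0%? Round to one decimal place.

Total contribution margin = 43,030 × £171.21 = £7,367,166.30.
Subtracting fixed costs: EBIT = £7,367,166.30 − £2,646,600 = £4,720,566.30.
After interest of £2,722,400.00, pre-tax earnings = £1,998,166.30.
Degree of combined leverage = contribution ÷ (EBIT − I) = £7,367,166.30 ÷ £1,998,166.30 = 3.6870.
%ΔEPS = DCL × %ΔSales = 3.6870 × -7.0% = -25.8%.

-25.8%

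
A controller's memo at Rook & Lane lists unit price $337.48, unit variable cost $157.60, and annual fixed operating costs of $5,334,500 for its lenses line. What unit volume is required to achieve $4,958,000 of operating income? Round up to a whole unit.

57,219 lenses

Unit CM = price − variable cost = $337.48 − $157.60 = $179.88.
Units = (FC + target) / CM = ($5,334,500 + $4,958,000) / $179.88 = 57,218.70, so 57,219 lenses.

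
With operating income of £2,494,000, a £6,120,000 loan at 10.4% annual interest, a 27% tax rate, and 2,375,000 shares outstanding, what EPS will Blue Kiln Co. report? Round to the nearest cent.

£0.57

Pre-tax income = £2,494,000 − £636,480.00 = £1,857,520.00.
Net income = £1,857,520.00 × (1 − 0.27) = £1,355,989.60.
EPS = £1,355,989.60 ÷ 2,375,000 = £0.57.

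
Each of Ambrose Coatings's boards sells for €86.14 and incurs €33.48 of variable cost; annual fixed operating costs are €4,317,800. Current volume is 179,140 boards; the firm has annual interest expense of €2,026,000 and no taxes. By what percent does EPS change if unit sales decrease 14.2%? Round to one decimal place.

-43.4%

Total contribution margin = 179,140 × €52.66 = €9,433,512.40.
Operating income = contribution − fixed costs = €9,433,512.40 − €4,317,800 = €5,115,712.40.
After interest of €2,026,000.00, pre-tax earnings = €3,089,712.40.
Degree of combined leverage = contribution ÷ (EBIT − I) = €9,433,512.40 ÷ €3,089,712.40 = 3.0532.
EPS therefore changes by 3.0532 × (-14.2%) = -43.4%.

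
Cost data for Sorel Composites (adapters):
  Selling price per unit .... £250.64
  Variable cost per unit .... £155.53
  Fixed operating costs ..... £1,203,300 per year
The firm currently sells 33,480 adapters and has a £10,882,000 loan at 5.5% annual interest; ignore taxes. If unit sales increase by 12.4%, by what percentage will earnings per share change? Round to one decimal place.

+28.6%

Contribution at this volume is 33,480 × £95.11 = £3,184,282.80.
EBIT = £3,184,282.80 − £1,203,300 = £1,980,982.80.
Interest = £598,510.00, so EBIT − I = £1,382,472.80.
Degree of combined leverage = contribution ÷ (EBIT − I) = £3,184,282.80 ÷ £1,382,472.80 = 2.3033.
%ΔEPS = DCL × %ΔSales = 2.3033 × +12.4% = +28.6%.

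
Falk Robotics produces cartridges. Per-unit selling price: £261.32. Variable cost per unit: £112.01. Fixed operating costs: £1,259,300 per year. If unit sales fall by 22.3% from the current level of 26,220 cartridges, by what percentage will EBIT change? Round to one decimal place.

-32.9%

Contribution at this volume is 26,220 × £149.31 = £3,914,908.20.
Operating income = contribution − fixed costs = £3,914,908.20 − £1,259,300 = £2,655,608.20.
DOL = contribution ÷ EBIT = £3,914,908.20 ÷ £2,655,608.20 = 1.4742.
Operating income changes by 1.4742 × -22.3% = -32.9%.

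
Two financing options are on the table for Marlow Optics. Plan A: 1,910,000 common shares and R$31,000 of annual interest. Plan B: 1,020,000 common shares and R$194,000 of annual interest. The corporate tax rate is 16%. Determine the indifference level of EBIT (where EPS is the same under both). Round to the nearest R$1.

R$380,809

At indifference, (EBIT − 31,000)(1 − t)/1,910,000 = (EBIT − 194,000)(1 − t)/1,020,000.
The (1 − t) factor cancels: (EBIT − 31,000) × 1,020,000 = (EBIT − 194,000) × 1,910,000.
EBIT × (1,910,000 − 1,020,000) = 194,000 × 1,910,000 − 31,000 × 1,020,000 = 338,920,000,000, so EBIT = 338,920,000,000 ÷ 890,000 = 380,808.99.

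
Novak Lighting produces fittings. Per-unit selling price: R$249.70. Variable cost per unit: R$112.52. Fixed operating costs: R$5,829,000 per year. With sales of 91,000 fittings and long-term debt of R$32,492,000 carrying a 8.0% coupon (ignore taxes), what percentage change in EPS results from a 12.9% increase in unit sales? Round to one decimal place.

+39.7%

Total contribution margin = 91,000 × R$137.18 = R$12,483,380.00.
Subtracting fixed costs: EBIT = R$12,483,380.00 − R$5,829,000 = R$6,654,380.00.
After interest of R$2,599,360.00, pre-tax earnings = R$4,055,020.00.
Degree of combined leverage = contribution ÷ (EBIT − I) = R$12,483,380.00 ÷ R$4,055,020.00 = 3.0785.
EPS therefore changes by 3.0785 × (+12.9%) = +39.7%.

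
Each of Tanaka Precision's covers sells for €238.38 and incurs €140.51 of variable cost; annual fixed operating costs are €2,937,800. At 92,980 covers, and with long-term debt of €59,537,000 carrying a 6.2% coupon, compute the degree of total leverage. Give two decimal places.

Contribution at this volume is 92,980 × €97.87 = €9,099,952.60.
Subtracting fixed costs: EBIT = €9,099,952.60 − €2,937,800 = €6,162,152.60. Interest = €3,691,294.00.
DOL = €9,099,952.60 ÷ €6,162,152.60 = 1.4767; DFL = €6,162,152.60 ÷ €2,470,858.60 = 2.4939.
Combined leverage = 1.4767 × 2.4939 = 3.6827.

3.68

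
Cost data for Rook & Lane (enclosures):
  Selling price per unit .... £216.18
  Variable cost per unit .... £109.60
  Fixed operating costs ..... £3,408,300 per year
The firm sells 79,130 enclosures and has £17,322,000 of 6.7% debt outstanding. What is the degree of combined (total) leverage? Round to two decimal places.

Contribution at this volume is 79,130 × £106.58 = £8,433,675.40.
EBIT = £8,433,675.40 − £3,408,300 = £5,025,375.40. Interest = £1,160,574.00, so EBIT − I = £3,864,801.40.
DCL = contribution ÷ (EBIT − I) = £8,433,675.40 ÷ £3,864,801.40 = 2.1822.

2.18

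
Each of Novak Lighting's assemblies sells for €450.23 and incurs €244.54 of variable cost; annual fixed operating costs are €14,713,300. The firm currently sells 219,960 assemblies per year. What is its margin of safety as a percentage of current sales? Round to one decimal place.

Each unit contributes €450.23 − €244.54 = €205.69. Break-even units = €14,713,300 ÷ €205.69 = 71,531.43; break-even revenue = 71,531.43 × €450.23 = €32,205,596.09.
Actual sales revenue = 219,960 × €450.23 = €99,032,590.80.
Margin of safety = (€99,032,590.80 − €32,205,596.09) ÷ €99,032,590.80 = 67.5%.

67.5%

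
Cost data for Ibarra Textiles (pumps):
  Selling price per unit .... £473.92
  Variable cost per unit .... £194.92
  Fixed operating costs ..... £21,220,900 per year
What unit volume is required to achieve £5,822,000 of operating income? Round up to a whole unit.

96,928 pumps

Contribution margin per unit = £473.92 − £194.92 = £279.00.
Need Q such that Q × £279.00 − £21,220,900 = £5,822,000, i.e. Q = £27,042,900 / £279.00 = 96,927.96 → 96,928.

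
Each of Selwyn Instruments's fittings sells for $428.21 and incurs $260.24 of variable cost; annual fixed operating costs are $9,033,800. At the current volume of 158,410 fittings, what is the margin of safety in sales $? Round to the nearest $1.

Contribution margin per unit = $428.21 − $260.24 = $167.97. Break-even units = $9,033,800 ÷ $167.97 = 53,782.22; break-even revenue = 53,782.22 × $428.21 = $23,030,085.72.
Actual sales revenue = 158,410 × $428.21 = $67,832,746.10.
Margin of safety = $67,832,746.10 − $23,030,085.72 = $44,802,660.

$44,802,660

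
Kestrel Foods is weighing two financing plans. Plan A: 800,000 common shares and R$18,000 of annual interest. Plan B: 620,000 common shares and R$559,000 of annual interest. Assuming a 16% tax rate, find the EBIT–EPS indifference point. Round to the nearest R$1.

R$2,422,444

At indifference, (EBIT − 18,000)(1 − t)/800,000 = (EBIT − 559,000)(1 − t)/620,000.
The (1 − t) factor cancels: (EBIT − 18,000) × 620,000 = (EBIT − 559,000) × 800,000.
Solving, EBIT = (559,000·800,000 − 18,000·620,000) / (800,000 − 620,000) = 436,040,000,000 / 180,000 = 2,422,444.44.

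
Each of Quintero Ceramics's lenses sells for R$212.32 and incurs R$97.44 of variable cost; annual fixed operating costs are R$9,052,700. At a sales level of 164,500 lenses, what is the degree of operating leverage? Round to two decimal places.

1.92

Contribution at this volume is 164,500 × R$114.88 = R$18,897,760.00.
EBIT = R$18,897,760.00 − R$9,052,700 = R$9,845,060.00.
So DOL = total CM / EBIT = R$18,897,760.00 / R$9,845,060.00 = 1.9195.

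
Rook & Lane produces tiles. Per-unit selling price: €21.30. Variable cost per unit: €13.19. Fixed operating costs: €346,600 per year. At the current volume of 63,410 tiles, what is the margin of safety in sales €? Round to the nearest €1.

€440,327

Contribution margin per unit = €21.30 − €13.19 = €8.11. Break-even units = €346,600 ÷ €8.11 = 42,737.36; break-even revenue = 42,737.36 × €21.30 = €910,305.80.
Current sales = 63,410 × €21.30 = €1,350,633.00.
Margin of safety = €1,350,633.00 − €910,305.80 = €440,327.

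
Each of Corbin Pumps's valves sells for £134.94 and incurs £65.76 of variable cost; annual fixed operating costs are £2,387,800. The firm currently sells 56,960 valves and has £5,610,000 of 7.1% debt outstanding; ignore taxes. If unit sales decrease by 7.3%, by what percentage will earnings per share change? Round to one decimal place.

-24.9%

Contribution at this volume is 56,960 × £69.18 = £3,940,492.80.
EBIT = £3,940,492.80 − £2,387,800 = £1,552,692.80.
Interest = £398,310.00, so EBIT − I = £1,154,382.80.
Degree of combined leverage = contribution ÷ (EBIT − I) = £3,940,492.80 ÷ £1,154,382.80 = 3.4135.
EPS therefore changes by 3.4135 × (-7.3%) = -24.9%.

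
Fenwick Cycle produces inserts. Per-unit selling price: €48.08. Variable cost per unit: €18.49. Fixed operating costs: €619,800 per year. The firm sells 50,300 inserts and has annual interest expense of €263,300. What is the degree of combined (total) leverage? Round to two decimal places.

Total contribution margin = 50,300 × €29.59 = €1,488,377.00.
Subtracting fixed costs: EBIT = €1,488,377.00 − €619,800 = €868,577.00. Interest = €263,300.00.
DOL = €1,488,377.00 ÷ €868,577.00 = 1.7136; DFL = €868,577.00 ÷ €605,277.00 = 1.4350.
Combined leverage = 1.7136 × 1.4350 = 2.4590.

2.46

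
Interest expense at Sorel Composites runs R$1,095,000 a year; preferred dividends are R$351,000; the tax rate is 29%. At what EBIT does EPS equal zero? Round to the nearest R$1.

Preferred dividends are paid after tax, so their pre-tax equivalent is R$351,000 ÷ (1 − 0.29) = R$494,366.20.
Financial break-even EBIT = interest + D_p ÷ (1 − t) = R$1,095,000 + R$494,366.20 = R$1,589,366.20.

R$1,589,366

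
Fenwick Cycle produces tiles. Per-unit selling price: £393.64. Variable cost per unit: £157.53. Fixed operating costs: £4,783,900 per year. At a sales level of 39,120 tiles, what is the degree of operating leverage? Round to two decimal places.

Total contribution margin = 39,120 × £236.11 = £9,236,623.20.
EBIT = £9,236,623.20 − £4,783,900 = £4,452,723.20.
So DOL = total CM / EBIT = £9,236,623.20 / £4,452,723.20 = 2.0744.

2.07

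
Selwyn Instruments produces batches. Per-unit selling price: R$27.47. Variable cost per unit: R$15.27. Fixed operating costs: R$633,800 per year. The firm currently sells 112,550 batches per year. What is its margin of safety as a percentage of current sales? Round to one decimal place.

Contribution margin per unit = R$27.47 − R$15.27 = R$12.20. Break-even units = R$633,800 ÷ R$12.20 = 51,950.82; break-even revenue = 51,950.82 × R$27.47 = R$1,427,089.02.
Actual sales revenue = 112,550 × R$27.47 = R$3,091,748.50.
Margin of safety = (R$3,091,748.50 − R$1,427,089.02) ÷ R$3,091,748.50 = 53.8%.

53.8%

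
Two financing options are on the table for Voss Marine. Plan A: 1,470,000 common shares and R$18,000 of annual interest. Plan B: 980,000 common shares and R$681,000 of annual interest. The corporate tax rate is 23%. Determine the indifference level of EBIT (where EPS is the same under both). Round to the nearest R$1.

R$2,007,000

Set EPS_A = EPS_B: (EBIT − R$18,000)(1 − 0.23) ÷ 1,470,000 = (EBIT − R$681,000)(1 − 0.23) ÷ 980,000.
Cancelling (1 − t) and cross-multiplying: 980,000·(EBIT − 18,000) = 1,470,000·(EBIT − 681,000).
EBIT × (1,470,000 − 980,000) = 681,000 × 1,470,000 − 18,000 × 980,000 = 983,430,000,000, so EBIT = 983,430,000,000 ÷ 490,000 = 2,007,000.00.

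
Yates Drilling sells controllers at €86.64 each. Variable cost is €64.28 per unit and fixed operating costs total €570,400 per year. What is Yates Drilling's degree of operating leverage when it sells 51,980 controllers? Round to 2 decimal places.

1.96

Total contribution margin = 51,980 × €22.36 = €1,162,272.80.
Operating income = contribution − fixed costs = €1,162,272.80 − €570,400 = €591,872.80.
So DOL = total CM / EBIT = €1,162,272.80 / €591,872.80 = 1.9637.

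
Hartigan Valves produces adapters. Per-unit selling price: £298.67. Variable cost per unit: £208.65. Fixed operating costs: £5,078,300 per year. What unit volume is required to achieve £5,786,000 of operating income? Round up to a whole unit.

120,688 adapters

Contribution margin per unit = £298.67 − £208.65 = £90.02.
Need Q such that Q × £90.02 − £5,078,300 = £5,786,000, i.e. Q = £10,864,300 / £90.02 = 120,687.62 → 120,688.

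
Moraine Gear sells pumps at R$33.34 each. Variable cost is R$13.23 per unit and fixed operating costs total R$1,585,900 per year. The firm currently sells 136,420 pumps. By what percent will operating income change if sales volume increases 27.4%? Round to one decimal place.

+64.9%

Contribution at this volume is 136,420 × R$20.11 = R$2,743,406.20.
Subtracting fixed costs: EBIT = R$2,743,406.20 − R$1,585,900 = R$1,157,506.20.
DOL = contribution ÷ EBIT = R$2,743,406.20 ÷ R$1,157,506.20 = 2.3701.
Operating income changes by 2.3701 × +27.4% = +64.9%.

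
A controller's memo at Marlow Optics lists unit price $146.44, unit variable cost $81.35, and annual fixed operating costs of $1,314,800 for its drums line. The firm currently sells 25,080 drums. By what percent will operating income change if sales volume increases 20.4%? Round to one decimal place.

+104.8%

Contribution at this volume is 25,080 × $65.09 = $1,632,457.20.
Subtracting fixed costs: EBIT = $1,632,457.20 − $1,314,800 = $317,657.20.
Degree of operating leverage = $1,632,457.20 / $317,657.20 = 5.1391.
Operating income changes by 5.1391 × +20.4% = +104.8%.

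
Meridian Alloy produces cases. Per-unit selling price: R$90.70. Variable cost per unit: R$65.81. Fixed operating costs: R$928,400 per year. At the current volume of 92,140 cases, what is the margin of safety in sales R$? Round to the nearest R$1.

R$4,973,977

Each unit contributes R$90.70 − R$65.81 = R$24.89. Break-even units = R$928,400 ÷ R$24.89 = 37,300.12; break-even revenue = 37,300.12 × R$90.70 = R$3,383,120.93.
Current sales = 92,140 × R$90.70 = R$8,357,098.00.
Margin of safety = R$8,357,098.00 − R$3,383,120.93 = R$4,973,977.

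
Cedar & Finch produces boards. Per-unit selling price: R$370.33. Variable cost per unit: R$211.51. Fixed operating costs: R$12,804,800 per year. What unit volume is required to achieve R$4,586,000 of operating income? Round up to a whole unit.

Unit CM = price − variable cost = R$370.33 − R$211.51 = R$158.82.
Need Q such that Q × R$158.82 − R$12,804,800 = R$4,586,000, i.e. Q = R$17,390,800 / R$158.82 = 109,500.06 → 109,501.

109,501 boards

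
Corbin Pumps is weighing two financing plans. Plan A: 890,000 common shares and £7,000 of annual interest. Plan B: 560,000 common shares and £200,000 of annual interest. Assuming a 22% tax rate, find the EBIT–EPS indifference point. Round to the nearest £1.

£527,515

Set EPS_A = EPS_B: (EBIT − £7,000)(1 − 0.22) ÷ 890,000 = (EBIT − £200,000)(1 − 0.22) ÷ 560,000.
Cancelling (1 − t) and cross-multiplying: 560,000·(EBIT − 7,000) = 890,000·(EBIT − 200,000).
EBIT × (890,000 − 560,000) = 200,000 × 890,000 − 7,000 × 560,000 = 174,080,000,000, so EBIT = 174,080,000,000 ÷ 330,000 = 527,515.15.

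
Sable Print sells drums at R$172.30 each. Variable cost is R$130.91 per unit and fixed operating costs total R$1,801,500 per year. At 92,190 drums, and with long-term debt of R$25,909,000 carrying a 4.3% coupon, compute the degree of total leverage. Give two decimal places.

4.24

Contribution at this volume is 92,190 × R$41.39 = R$3,815,744.10.
Subtracting fixed costs: EBIT = R$3,815,744.10 − R$1,801,500 = R$2,014,244.10. Interest = R$1,114,087.00, so EBIT − I = R$900,157.10.
Degree of total leverage = total CM / (EBIT − interest) = R$3,815,744.10 / R$900,157.10 = 4.2390.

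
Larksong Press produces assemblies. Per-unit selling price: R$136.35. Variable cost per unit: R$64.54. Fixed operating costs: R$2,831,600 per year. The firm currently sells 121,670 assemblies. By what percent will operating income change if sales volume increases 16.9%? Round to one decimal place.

+25.0%

Total contribution margin = 121,670 × R$71.81 = R$8,737,122.70.
Operating income = contribution − fixed costs = R$8,737,122.70 − R$2,831,600 = R$5,905,522.70.
Degree of operating leverage = R$8,737,122.70 / R$5,905,522.70 = 1.4795.
So EBIT moves 1.4795 × (+16.9%) = +25.0%.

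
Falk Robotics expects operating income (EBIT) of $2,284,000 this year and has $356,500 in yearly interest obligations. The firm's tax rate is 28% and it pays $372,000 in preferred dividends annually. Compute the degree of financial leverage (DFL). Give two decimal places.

Annual interest charges come to $356,500.00.
Preferred dividends grossed up pre-tax: $372,000 / (1 − 0.28) = $516,666.67.
DFL = EBIT ÷ [EBIT − I − D_p/(1−t)] = $2,284,000 ÷ [$2,284,000 − $356,500.00 − $516,666.67] = $2,284,000 ÷ $1,410,833.33 = 1.6189.

1.62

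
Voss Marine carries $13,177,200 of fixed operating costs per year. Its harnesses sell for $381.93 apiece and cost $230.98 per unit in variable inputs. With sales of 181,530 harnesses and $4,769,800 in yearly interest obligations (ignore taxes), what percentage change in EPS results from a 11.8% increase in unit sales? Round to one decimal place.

+34.2%

At 181,530 units, contribution = 181,530 × $150.95 = $27,401,953.50.
Operating income = contribution − fixed costs = $27,401,953.50 − $13,177,200 = $14,224,753.50.
After interest of $4,769,800.00, pre-tax earnings = $9,454,953.50.
Degree of combined leverage = contribution ÷ (EBIT − I) = $27,401,953.50 ÷ $9,454,953.50 = 2.8982.
EPS therefore changes by 2.8982 × (+11.8%) = +34.2%.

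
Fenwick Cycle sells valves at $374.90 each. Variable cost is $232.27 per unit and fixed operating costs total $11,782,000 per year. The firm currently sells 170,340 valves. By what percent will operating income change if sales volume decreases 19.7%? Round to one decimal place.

At 170,340 units, contribution = 170,340 × $142.63 = $24,295,594.20.
Operating income = contribution − fixed costs = $24,295,594.20 − $11,782,000 = $12,513,594.20.
So DOL = total CM / EBIT = $24,295,594.20 / $12,513,594.20 = 1.9415.
Operating income changes by 1.9415 × -19.7% = -38.2%.

-38.2%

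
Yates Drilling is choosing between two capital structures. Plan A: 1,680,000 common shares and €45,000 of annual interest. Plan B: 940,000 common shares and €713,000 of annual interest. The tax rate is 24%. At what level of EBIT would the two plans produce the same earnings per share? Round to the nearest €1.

At indifference, (EBIT − 45,000)(1 − t)/1,680,000 = (EBIT − 713,000)(1 − t)/940,000.
The (1 − t) factor cancels: (EBIT − 45,000) × 940,000 = (EBIT − 713,000) × 1,680,000.
EBIT × (1,680,000 − 940,000) = 713,000 × 1,680,000 − 45,000 × 940,000 = 1,155,540,000,000, so EBIT = 1,155,540,000,000 ÷ 740,000 = 1,561,540.54.

€1,561,541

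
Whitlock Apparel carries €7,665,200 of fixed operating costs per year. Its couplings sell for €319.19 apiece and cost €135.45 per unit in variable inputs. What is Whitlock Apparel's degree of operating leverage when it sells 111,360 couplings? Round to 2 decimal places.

Total contribution margin = 111,360 × €183.74 = €20,461,286.40.
Subtracting fixed costs: EBIT = €20,461,286.40 − €7,665,200 = €12,796,086.40.
Degree of operating leverage = €20,461,286.40 / €12,796,086.40 = 1.5990.

1.60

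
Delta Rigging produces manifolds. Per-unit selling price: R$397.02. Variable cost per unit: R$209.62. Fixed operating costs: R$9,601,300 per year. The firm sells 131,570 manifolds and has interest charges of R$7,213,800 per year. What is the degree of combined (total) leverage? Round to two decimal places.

Total contribution margin = 131,570 × R$187.40 = R$24,656,218.00.
Operating income = contribution − fixed costs = R$24,656,218.00 − R$9,601,300 = R$15,054,918.00. Interest = R$7,213,800.00, so EBIT − I = R$7,841,118.00.
DCL = contribution ÷ (EBIT − I) = R$24,656,218.00 ÷ R$7,841,118.00 = 3.1445.

3.14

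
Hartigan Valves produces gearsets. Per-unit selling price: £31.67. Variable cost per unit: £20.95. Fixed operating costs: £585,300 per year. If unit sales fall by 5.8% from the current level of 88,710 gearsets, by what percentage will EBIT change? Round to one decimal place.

Contribution at this volume is 88,710 × £10.72 = £950,971.20.
Operating income = contribution − fixed costs = £950,971.20 − £585,300 = £365,671.20.
So DOL = total CM / EBIT = £950,971.20 / £365,671.20 = 2.6006.
So EBIT moves 2.6006 × (-5.8%) = -15.1%.

-15.1%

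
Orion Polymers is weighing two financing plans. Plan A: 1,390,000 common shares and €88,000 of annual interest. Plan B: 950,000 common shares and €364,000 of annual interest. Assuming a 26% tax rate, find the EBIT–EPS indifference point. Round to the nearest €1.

Set EPS_A = EPS_B: (EBIT − €88,000)(1 − 0.26) ÷ 1,390,000 = (EBIT − €364,000)(1 − 0.26) ÷ 950,000.
The (1 − t) factor cancels: (EBIT − 88,000) × 950,000 = (EBIT − 364,000) × 1,390,000.
Solving, EBIT = (364,000·1,390,000 − 88,000·950,000) / (1,390,000 − 950,000) = 422,360,000,000 / 440,000 = 959,909.09.

€959,909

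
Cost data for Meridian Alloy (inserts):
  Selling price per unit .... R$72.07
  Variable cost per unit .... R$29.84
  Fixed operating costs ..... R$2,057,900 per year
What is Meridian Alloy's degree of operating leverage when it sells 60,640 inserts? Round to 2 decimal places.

5.09

At 60,640 units, contribution = 60,640 × R$42.23 = R$2,560,827.20.
EBIT = R$2,560,827.20 − R$2,057,900 = R$502,927.20.
So DOL = total CM / EBIT = R$2,560,827.20 / R$502,927.20 = 5.0918.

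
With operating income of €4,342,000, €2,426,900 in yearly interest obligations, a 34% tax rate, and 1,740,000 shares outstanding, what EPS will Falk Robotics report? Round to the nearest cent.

Interest = €2,426,900.00, so EBT = €4,342,000 − €2,426,900.00 = €1,915,100.00.
After tax at 34%: net income = €1,915,100.00 × 0.66 = €1,263,966.00.
Per share: €1,263,966.00 / 1,740,000 shares = €0.73.

€0.73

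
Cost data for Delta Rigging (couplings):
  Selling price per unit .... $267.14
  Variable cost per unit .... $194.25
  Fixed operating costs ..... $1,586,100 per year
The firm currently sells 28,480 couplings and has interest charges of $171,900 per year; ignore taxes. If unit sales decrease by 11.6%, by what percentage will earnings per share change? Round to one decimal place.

Contribution at this volume is 28,480 × $72.89 = $2,075,907.20.
EBIT = $2,075,907.20 − $1,586,100 = $489,807.20.
Interest = $171,900.00, so EBIT − I = $317,907.20.
Degree of combined leverage = contribution ÷ (EBIT − I) = $2,075,907.20 ÷ $317,907.20 = 6.5299.
EPS therefore changes by 6.5299 × (-11.6%) = -75.7%.

-75.7%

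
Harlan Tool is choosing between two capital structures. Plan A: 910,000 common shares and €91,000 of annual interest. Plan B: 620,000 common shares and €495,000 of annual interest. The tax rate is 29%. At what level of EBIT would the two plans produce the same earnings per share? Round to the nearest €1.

Set EPS_A = EPS_B: (EBIT − €91,000)(1 − 0.29) ÷ 910,000 = (EBIT − €495,000)(1 − 0.29) ÷ 620,000.
Cancelling (1 − t) and cross-multiplying: 620,000·(EBIT − 91,000) = 910,000·(EBIT − 495,000).
Solving, EBIT = (495,000·910,000 − 91,000·620,000) / (910,000 − 620,000) = 394,030,000,000 / 290,000 = 1,358,724.14.

€1,358,724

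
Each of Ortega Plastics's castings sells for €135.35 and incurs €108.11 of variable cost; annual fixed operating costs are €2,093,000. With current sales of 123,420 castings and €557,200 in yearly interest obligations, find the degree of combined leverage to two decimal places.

At 123,420 units, contribution = 123,420 × €27.24 = €3,361,960.80.
Subtracting fixed costs: EBIT = €3,361,960.80 − €2,093,000 = €1,268,960.80. Interest = €557,200.00, so EBIT − I = €711,760.80.
Degree of total leverage = total CM / (EBIT − interest) = €3,361,960.80 / €711,760.80 = 4.7234.

4.72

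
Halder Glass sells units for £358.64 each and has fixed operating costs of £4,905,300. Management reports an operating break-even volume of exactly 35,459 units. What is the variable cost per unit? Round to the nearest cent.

Contribution per unit must be FC / Q = £4,905,300 / 35,459 = £138.3372.
Variable cost per unit = £358.64 − £138.3372 = £220.30.

£220.30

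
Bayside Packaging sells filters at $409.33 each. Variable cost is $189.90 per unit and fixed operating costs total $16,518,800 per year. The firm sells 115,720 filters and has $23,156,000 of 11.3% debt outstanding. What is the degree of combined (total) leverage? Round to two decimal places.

Contribution at this volume is 115,720 × $219.43 = $25,392,439.60.
Operating income = contribution − fixed costs = $25,392,439.60 − $16,518,800 = $8,873,639.60. Interest = $2,616,628.00.
DOL = $25,392,439.60 ÷ $8,873,639.60 = 2.8616; DFL = $8,873,639.60 ÷ $6,257,011.60 = 1.4182.
DCL = DOL × DFL = 2.8616 × 1.4182 = 4.0583.

4.06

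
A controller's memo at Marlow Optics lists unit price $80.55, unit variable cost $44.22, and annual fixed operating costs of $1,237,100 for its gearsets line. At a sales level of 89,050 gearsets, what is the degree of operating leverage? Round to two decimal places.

1.62

Contribution at this volume is 89,050 × $36.33 = $3,235,186.50.
Subtracting fixed costs: EBIT = $3,235,186.50 − $1,237,100 = $1,998,086.50.
Degree of operating leverage = $3,235,186.50 / $1,998,086.50 = 1.6191.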